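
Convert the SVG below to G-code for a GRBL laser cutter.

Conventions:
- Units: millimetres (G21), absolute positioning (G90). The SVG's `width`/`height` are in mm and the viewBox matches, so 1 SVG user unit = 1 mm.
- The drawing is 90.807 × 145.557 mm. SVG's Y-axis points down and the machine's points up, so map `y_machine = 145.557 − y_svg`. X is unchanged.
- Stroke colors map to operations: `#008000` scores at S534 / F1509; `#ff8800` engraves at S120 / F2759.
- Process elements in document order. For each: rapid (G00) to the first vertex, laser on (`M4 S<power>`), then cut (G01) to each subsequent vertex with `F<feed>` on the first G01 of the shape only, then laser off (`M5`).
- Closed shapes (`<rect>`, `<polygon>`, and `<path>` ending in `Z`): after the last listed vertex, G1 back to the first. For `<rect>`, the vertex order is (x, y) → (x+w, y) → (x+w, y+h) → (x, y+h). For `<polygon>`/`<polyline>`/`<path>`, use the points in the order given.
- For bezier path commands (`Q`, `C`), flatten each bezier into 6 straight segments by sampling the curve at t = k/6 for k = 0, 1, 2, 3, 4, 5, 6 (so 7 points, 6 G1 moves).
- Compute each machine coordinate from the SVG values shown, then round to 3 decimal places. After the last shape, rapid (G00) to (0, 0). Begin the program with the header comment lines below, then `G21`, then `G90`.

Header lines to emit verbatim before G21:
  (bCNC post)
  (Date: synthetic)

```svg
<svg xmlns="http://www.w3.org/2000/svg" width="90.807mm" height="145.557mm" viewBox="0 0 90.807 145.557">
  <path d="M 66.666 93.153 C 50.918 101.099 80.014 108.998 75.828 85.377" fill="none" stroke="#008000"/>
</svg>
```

(bCNC post)
(Date: synthetic)
G21
G90
G00 X66.666 Y52.404
M4 S534
G01 X62.167 Y48.581 F1509
G01 X62.972 Y45.639
G01 X66.911 Y44.454
G01 X71.814 Y45.900
G01 X75.509 Y50.850
G01 X75.828 Y60.180
M5
G00 X0.000 Y0.000

1 u = 1 mm; y_m = 145.557 − y.

[1] `<path>` cubic bezier, #008000→score S534 F1509: (66.666,52.404) → (62.167,48.581) → (62.972,45.639) → (66.911,44.454) → (71.814,45.900) → (75.509,50.850) → (75.828,60.180)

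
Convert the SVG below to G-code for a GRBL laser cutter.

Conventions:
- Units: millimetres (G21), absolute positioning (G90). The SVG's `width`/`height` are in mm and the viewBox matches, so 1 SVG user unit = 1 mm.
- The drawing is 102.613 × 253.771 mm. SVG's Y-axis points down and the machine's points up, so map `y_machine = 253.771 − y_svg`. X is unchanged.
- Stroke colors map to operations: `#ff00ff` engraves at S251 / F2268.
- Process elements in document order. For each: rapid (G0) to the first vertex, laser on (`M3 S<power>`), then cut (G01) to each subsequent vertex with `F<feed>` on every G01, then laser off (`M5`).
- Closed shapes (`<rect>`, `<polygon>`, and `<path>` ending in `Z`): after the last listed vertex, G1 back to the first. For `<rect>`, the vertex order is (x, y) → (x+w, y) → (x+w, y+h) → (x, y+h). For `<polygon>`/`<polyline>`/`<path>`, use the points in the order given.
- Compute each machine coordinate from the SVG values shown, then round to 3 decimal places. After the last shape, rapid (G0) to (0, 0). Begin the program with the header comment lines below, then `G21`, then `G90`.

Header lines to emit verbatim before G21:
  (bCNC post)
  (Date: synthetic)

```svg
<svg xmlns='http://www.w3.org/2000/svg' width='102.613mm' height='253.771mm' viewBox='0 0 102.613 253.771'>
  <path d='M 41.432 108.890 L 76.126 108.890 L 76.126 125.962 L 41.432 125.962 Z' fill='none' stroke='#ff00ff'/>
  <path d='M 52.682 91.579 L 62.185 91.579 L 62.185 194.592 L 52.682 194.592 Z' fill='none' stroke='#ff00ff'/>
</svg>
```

(bCNC post)
(Date: synthetic)
G21
G90
G0 X41.432 Y144.881
M3 S251
G01 X76.126 Y144.881 F2268
G01 X76.126 Y127.809 F2268
G01 X41.432 Y127.809 F2268
G01 X41.432 Y144.881 F2268
M5
G0 X52.682 Y162.192
M3 S251
G01 X62.185 Y162.192 F2268
G01 X62.185 Y59.179 F2268
G01 X52.682 Y59.179 F2268
G01 X52.682 Y162.192 F2268
M5
G0 X0.000 Y0.000

1 u = 1 mm; y_m = 253.771 − y.

[1] `<path>` rectangle, #ff00ff→engrave S251 F2268: (41.432,144.881) → (76.126,144.881) → (76.126,127.809) → (41.432,127.809) → (41.432,144.881) (closed)

[2] `<path>` rectangle, #ff00ff→engrave S251 F2268: (52.682,162.192) → (62.185,162.192) → (62.185,59.179) → (52.682,59.179) → (52.682,162.192) (closed)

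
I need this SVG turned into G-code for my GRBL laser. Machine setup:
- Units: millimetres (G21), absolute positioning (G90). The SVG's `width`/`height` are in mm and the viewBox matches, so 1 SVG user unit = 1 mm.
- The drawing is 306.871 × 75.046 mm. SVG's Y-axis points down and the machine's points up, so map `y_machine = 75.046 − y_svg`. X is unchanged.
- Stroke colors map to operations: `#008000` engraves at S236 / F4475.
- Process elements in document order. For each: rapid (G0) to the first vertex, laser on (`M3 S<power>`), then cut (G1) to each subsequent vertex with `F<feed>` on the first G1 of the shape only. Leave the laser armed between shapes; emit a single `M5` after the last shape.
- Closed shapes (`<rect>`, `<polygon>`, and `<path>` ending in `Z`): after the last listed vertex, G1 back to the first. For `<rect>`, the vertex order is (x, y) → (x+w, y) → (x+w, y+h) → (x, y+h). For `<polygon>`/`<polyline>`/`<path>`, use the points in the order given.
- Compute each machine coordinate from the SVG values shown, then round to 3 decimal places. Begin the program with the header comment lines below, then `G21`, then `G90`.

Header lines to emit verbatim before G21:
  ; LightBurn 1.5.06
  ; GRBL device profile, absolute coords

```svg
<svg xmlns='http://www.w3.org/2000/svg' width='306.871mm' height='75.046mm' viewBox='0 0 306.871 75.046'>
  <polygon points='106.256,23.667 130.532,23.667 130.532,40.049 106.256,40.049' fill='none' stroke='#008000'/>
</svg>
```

Since the viewBox matches the mm dimensions, user units are millimetres directly. The only transform is the Y-flip y_m = 75.046 − y_svg.

Shape 1 is a rectangle drawn with `<polygon>`. Its stroke #008000 means engrave at S236, F4475. After flipping Y the toolpath is (106.256,51.379) → (130.532,51.379) → (130.532,34.997) → (106.256,34.997) → (106.256,51.379), returning to the start.

; LightBurn 1.5.06
; GRBL device profile, absolute coords
G21
G90
G0 X106.256 Y51.379
M3 S236
G1 X130.532 Y51.379 F4475
G1 X130.532 Y34.997
G1 X106.256 Y34.997
G1 X106.256 Y51.379
M5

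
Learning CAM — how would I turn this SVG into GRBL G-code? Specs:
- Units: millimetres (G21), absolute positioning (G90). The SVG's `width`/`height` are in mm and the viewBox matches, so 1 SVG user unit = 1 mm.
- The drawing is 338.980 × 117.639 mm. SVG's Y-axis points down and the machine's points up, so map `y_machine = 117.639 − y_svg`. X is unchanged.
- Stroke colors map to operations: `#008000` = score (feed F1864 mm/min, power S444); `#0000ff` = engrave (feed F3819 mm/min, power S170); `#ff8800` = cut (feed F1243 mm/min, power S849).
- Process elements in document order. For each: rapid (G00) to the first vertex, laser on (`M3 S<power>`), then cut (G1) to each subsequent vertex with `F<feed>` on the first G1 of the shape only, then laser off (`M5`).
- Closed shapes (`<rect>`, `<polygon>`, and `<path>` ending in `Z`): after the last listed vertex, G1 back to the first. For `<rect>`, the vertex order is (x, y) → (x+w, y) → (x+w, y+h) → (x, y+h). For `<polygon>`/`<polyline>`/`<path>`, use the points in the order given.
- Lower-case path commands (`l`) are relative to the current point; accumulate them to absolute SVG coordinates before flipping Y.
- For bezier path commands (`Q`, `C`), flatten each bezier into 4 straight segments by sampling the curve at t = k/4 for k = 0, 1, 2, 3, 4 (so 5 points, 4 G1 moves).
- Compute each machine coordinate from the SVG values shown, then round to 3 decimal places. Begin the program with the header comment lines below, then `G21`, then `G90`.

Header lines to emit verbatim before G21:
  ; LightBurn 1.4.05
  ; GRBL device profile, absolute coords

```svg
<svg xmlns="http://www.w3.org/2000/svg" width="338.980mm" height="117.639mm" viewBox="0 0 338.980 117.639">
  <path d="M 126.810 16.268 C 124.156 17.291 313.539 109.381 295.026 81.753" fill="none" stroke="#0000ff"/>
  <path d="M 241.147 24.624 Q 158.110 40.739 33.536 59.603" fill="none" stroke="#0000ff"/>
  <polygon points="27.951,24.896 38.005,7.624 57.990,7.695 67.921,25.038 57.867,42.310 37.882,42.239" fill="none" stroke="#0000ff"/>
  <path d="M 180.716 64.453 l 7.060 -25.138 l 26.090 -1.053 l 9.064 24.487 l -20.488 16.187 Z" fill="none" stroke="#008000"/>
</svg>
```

viewBox `0 0 338.980 117.639` with mm width/height → 1 unit = 1 mm. Flip: y_m = 117.639 − y_svg.

**Shape 1** — `<path>` cubic bezier, stroke `#0000ff` → engrave (S170, F3819). Control points (SVG): P0=(126.810,16.268), P1=(124.156,17.291), P2=(313.539,109.381), P3=(295.026,81.753); sampled at t=k/4. Machine vertices: (126.810,101.371) → (154.577,86.822) → (216.865,57.884) → (276.179,34.319) → (295.026,35.886). Open path.

**Shape 2** — `<path>` quadratic bezier, stroke `#0000ff` → engrave (S170, F3819). Control points (SVG): P0=(241.147,24.624), P1=(158.110,40.739), P2=(33.536,59.603); sampled at t=k/4. Machine vertices: (241.147,93.015) → (197.032,84.786) → (147.726,76.213) → (93.227,67.296) → (33.536,58.036). Open path.

**Shape 3** — `<polygon>` regular polygon, stroke `#0000ff` → engrave (S170, F3819). Machine vertices: (27.951,92.743) → (38.005,110.015) → (57.990,109.944) → (67.921,92.601) → (57.867,75.329) → (37.882,75.400) → (27.951,92.743). Closed: final G1 returns to the first vertex.

**Shape 4** — `<path>` regular polygon, stroke `#008000` → score (S444, F1864). Machine vertices: (180.716,53.186) → (187.776,78.324) → (213.866,79.377) → (222.930,54.890) → (202.442,38.703) → (180.716,53.186). Closed: final G1 returns to the first vertex.

; LightBurn 1.4.05
; GRBL device profile, absolute coords
G21
G90
G00 X126.810 Y101.371
M3 S170
G1 X154.577 Y86.822 F3819
G1 X216.865 Y57.884
G1 X276.179 Y34.319
G1 X295.026 Y35.886
M5
G00 X241.147 Y93.015
M3 S170
G1 X197.032 Y84.786 F3819
G1 X147.726 Y76.213
G1 X93.227 Y67.296
G1 X33.536 Y58.036
M5
G00 X27.951 Y92.743
M3 S170
G1 X38.005 Y110.015 F3819
G1 X57.990 Y109.944
G1 X67.921 Y92.601
G1 X57.867 Y75.329
G1 X37.882 Y75.400
G1 X27.951 Y92.743
M5
G00 X180.716 Y53.186
M3 S444
G1 X187.776 Y78.324 F1864
G1 X213.866 Y79.377
G1 X222.930 Y54.890
G1 X202.442 Y38.703
G1 X180.716 Y53.186
M5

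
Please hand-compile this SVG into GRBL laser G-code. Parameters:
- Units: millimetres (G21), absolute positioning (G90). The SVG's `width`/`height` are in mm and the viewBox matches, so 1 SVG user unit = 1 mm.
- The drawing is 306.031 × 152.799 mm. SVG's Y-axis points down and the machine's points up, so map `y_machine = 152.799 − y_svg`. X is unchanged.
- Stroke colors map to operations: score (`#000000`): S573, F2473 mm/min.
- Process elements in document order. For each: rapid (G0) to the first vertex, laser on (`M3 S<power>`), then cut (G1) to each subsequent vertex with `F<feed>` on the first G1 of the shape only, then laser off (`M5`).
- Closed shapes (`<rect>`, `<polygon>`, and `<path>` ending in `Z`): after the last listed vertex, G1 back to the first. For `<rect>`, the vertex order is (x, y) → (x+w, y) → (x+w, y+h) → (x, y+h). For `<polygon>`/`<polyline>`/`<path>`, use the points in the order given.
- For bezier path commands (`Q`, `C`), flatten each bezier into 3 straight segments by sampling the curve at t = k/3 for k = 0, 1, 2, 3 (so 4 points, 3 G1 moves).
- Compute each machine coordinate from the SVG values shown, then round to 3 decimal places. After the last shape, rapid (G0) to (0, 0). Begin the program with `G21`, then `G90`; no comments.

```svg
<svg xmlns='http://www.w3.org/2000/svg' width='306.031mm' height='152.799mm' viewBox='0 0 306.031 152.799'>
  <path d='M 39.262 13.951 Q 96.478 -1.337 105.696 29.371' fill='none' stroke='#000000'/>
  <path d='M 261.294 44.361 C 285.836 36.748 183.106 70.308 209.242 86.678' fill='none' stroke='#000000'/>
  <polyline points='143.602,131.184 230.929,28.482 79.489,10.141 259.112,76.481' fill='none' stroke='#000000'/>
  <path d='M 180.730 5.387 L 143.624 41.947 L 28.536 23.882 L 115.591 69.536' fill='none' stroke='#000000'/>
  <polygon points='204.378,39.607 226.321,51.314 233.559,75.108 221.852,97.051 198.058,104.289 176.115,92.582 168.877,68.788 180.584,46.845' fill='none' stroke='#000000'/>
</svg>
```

viewBox `0 0 306.031 152.799` with mm width/height → 1 unit = 1 mm. Flip: y_m = 152.799 − y_svg.

**Shape 1** — `<path>` quadratic bezier, stroke `#000000` → score (S573, F2473). Control points (SVG): P0=(39.262,13.951), P1=(96.478,-1.337), P2=(105.696,29.371); sampled at t=k/3. Machine vertices: (39.262,138.848) → (72.073,143.929) → (94.218,138.789) → (105.696,123.428). Open path.

**Shape 2** — `<path>` cubic bezier, stroke `#000000` → score (S573, F2473). Control points (SVG): P0=(261.294,44.361), P1=(285.836,36.748), P2=(183.106,70.308), P3=(209.242,86.678); sampled at t=k/3. Machine vertices: (261.294,108.438) → (252.899,104.488) → (216.575,86.059) → (209.242,66.121). Open path.

**Shape 3** — `<polyline>` open polyline, stroke `#000000` → score (S573, F2473). Machine vertices: (143.602,21.615) → (230.929,124.317) → (79.489,142.658) → (259.112,76.318). Open path.

**Shape 4** — `<path>` open polyline, stroke `#000000` → score (S573, F2473). Machine vertices: (180.730,147.412) → (143.624,110.852) → (28.536,128.917) → (115.591,83.263). Open path.

**Shape 5** — `<polygon>` regular polygon, stroke `#000000` → score (S573, F2473). Machine vertices: (204.378,113.192) → (226.321,101.485) → (233.559,77.691) → (221.852,55.748) → (198.058,48.510) → (176.115,60.217) → (168.877,84.011) → (180.584,105.954) → (204.378,113.192). Closed: final G1 returns to the first vertex.

G21
G90
G0 X39.262 Y138.848
M3 S573
G1 X72.073 Y143.929 F2473
G1 X94.218 Y138.789
G1 X105.696 Y123.428
M5
G0 X261.294 Y108.438
M3 S573
G1 X252.899 Y104.488 F2473
G1 X216.575 Y86.059
G1 X209.242 Y66.121
M5
G0 X143.602 Y21.615
M3 S573
G1 X230.929 Y124.317 F2473
G1 X79.489 Y142.658
G1 X259.112 Y76.318
M5
G0 X180.730 Y147.412
M3 S573
G1 X143.624 Y110.852 F2473
G1 X28.536 Y128.917
G1 X115.591 Y83.263
M5
G0 X204.378 Y113.192
M3 S573
G1 X226.321 Y101.485 F2473
G1 X233.559 Y77.691
G1 X221.852 Y55.748
G1 X198.058 Y48.510
G1 X176.115 Y60.217
G1 X168.877 Y84.011
G1 X180.584 Y105.954
G1 X204.378 Y113.192
M5
G0 X0.000 Y0.000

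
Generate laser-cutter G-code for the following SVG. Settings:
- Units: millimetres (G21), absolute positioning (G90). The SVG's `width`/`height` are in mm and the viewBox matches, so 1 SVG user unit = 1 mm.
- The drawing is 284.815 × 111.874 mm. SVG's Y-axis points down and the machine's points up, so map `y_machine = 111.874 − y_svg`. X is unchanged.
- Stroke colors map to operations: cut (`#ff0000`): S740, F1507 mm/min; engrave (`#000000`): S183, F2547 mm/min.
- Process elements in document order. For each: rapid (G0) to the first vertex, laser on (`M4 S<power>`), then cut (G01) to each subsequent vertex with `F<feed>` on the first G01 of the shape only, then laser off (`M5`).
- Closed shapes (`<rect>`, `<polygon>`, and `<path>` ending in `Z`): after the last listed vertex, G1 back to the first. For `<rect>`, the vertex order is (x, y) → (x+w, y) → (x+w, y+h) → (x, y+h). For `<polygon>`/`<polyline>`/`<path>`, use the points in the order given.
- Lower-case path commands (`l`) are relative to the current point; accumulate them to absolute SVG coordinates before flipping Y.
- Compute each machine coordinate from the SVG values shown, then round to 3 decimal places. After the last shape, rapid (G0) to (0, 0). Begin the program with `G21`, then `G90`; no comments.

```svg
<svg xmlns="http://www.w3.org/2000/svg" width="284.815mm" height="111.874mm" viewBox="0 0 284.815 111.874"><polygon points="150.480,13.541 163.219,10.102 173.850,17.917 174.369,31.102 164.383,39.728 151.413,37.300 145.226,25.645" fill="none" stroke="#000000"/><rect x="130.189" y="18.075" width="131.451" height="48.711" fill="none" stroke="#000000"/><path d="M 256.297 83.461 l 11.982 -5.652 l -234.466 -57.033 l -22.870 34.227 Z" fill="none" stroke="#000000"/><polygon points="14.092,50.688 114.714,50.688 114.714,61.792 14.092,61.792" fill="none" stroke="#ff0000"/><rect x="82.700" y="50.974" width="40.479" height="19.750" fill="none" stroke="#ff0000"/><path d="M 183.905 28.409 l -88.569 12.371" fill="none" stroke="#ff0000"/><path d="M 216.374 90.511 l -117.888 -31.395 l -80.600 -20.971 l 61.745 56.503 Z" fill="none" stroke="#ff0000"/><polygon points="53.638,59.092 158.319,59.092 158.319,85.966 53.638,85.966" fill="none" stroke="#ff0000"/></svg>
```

Since the viewBox matches the mm dimensions, user units are millimetres directly. The only transform is the Y-flip y_m = 111.874 − y_svg.

Shape 1 is a regular polygon drawn with `<polygon>`. Its stroke #000000 means engrave at S183, F2547. After flipping Y the toolpath is (150.480,98.333) → (163.219,101.772) → (173.850,93.957) → (174.369,80.772) → (164.383,72.146) → (151.413,74.574) → (145.226,86.229) → (150.480,98.333), returning to the start.

Shape 2 is a rectangle drawn with `<rect>`. Its stroke #000000 means engrave at S183, F2547. After flipping Y the toolpath is (130.189,93.799) → (261.640,93.799) → (261.640,45.088) → (130.189,45.088) → (130.189,93.799), returning to the start.

Shape 3 is a closed polygon drawn with `<path>`. Its stroke #000000 means engrave at S183, F2547. After flipping Y the toolpath is (256.297,28.413) → (268.279,34.065) → (33.813,91.098) → (10.943,56.871) → (256.297,28.413), returning to the start.

Shape 4 is a rectangle drawn with `<polygon>`. Its stroke #ff0000 means cut at S740, F1507. After flipping Y the toolpath is (14.092,61.186) → (114.714,61.186) → (114.714,50.082) → (14.092,50.082) → (14.092,61.186), returning to the start.

Shape 5 is a rectangle drawn with `<rect>`. Its stroke #ff0000 means cut at S740, F1507. After flipping Y the toolpath is (82.700,60.900) → (123.179,60.900) → (123.179,41.150) → (82.700,41.150) → (82.700,60.900), returning to the start.

Shape 6 is a line segment drawn with `<path>`. Its stroke #ff0000 means cut at S740, F1507. After flipping Y the toolpath is (183.905,83.465) → (95.336,71.094).

Shape 7 is a closed polygon drawn with `<path>`. Its stroke #ff0000 means cut at S740, F1507. After flipping Y the toolpath is (216.374,21.363) → (98.486,52.758) → (17.886,73.729) → (79.631,17.226) → (216.374,21.363), returning to the start.

Shape 8 is a rectangle drawn with `<polygon>`. Its stroke #ff0000 means cut at S740, F1507. After flipping Y the toolpath is (53.638,52.782) → (158.319,52.782) → (158.319,25.908) → (53.638,25.908) → (53.638,52.782), returning to the start.

G21
G90
G0 X150.480 Y98.333
M4 S183
G01 X163.219 Y101.772 F2547
G01 X173.850 Y93.957
G01 X174.369 Y80.772
G01 X164.383 Y72.146
G01 X151.413 Y74.574
G01 X145.226 Y86.229
G01 X150.480 Y98.333
M5
G0 X130.189 Y93.799
M4 S183
G01 X261.640 Y93.799 F2547
G01 X261.640 Y45.088
G01 X130.189 Y45.088
G01 X130.189 Y93.799
M5
G0 X256.297 Y28.413
M4 S183
G01 X268.279 Y34.065 F2547
G01 X33.813 Y91.098
G01 X10.943 Y56.871
G01 X256.297 Y28.413
M5
G0 X14.092 Y61.186
M4 S740
G01 X114.714 Y61.186 F1507
G01 X114.714 Y50.082
G01 X14.092 Y50.082
G01 X14.092 Y61.186
M5
G0 X82.700 Y60.900
M4 S740
G01 X123.179 Y60.900 F1507
G01 X123.179 Y41.150
G01 X82.700 Y41.150
G01 X82.700 Y60.900
M5
G0 X183.905 Y83.465
M4 S740
G01 X95.336 Y71.094 F1507
M5
G0 X216.374 Y21.363
M4 S740
G01 X98.486 Y52.758 F1507
G01 X17.886 Y73.729
G01 X79.631 Y17.226
G01 X216.374 Y21.363
M5
G0 X53.638 Y52.782
M4 S740
G01 X158.319 Y52.782 F1507
G01 X158.319 Y25.908
G01 X53.638 Y25.908
G01 X53.638 Y52.782
M5
G0 X0.000 Y0.000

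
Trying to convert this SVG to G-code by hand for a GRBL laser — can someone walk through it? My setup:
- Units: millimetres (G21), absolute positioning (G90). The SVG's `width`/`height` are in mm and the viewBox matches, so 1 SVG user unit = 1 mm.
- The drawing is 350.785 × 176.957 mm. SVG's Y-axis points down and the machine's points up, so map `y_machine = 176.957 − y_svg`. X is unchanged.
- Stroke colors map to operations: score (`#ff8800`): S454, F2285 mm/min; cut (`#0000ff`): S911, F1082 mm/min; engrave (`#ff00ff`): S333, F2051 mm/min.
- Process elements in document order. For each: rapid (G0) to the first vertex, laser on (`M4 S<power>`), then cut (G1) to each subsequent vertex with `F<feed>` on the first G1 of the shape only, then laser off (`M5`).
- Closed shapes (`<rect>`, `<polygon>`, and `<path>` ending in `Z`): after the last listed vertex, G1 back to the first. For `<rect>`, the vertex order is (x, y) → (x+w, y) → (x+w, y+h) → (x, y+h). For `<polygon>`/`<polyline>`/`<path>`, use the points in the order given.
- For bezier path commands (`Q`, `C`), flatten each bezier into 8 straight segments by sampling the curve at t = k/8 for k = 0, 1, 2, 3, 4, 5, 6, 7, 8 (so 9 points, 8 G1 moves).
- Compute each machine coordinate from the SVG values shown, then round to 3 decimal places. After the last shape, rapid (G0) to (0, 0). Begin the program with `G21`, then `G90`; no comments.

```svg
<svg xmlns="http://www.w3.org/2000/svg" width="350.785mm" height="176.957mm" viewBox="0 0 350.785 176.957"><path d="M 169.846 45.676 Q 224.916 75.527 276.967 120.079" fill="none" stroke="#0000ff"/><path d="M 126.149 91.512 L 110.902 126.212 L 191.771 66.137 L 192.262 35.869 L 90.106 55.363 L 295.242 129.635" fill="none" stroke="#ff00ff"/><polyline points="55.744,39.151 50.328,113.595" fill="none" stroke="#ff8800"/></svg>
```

G21
G90
G0 X169.846 Y131.281
M4 S911
G1 X183.566 Y123.589 F1082
G1 X197.192 Y115.437
G1 X210.724 Y106.825
G1 X224.161 Y97.755
G1 X237.504 Y88.225
G1 X250.753 Y78.235
G1 X263.907 Y67.786
G1 X276.967 Y56.878
M5
G0 X126.149 Y85.445
M4 S333
G1 X110.902 Y50.745 F2051
G1 X191.771 Y110.820
G1 X192.262 Y141.088
G1 X90.106 Y121.594
G1 X295.242 Y47.322
M5
G0 X55.744 Y137.806
M4 S454
G1 X50.328 Y63.362 F2285
M5
G0 X0.000 Y0.000

Since the viewBox matches the mm dimensions, user units are millimetres directly. The only transform is the Y-flip y_m = 176.957 − y_svg.

Shape 1 is a quadratic bezier drawn with `<path>`. Its stroke #0000ff means cut at S911, F1082. After flipping Y the toolpath is (169.846,131.281) → (183.566,123.589) → (197.192,115.437) → (210.724,106.825) → (224.161,97.755) → (237.504,88.225) → (250.753,78.235) → (263.907,67.786) → (276.967,56.878).

Shape 2 is a open polyline drawn with `<path>`. Its stroke #ff00ff means engrave at S333, F2051. After flipping Y the toolpath is (126.149,85.445) → (110.902,50.745) → (191.771,110.820) → (192.262,141.088) → (90.106,121.594) → (295.242,47.322).

Shape 3 is a line segment drawn with `<polyline>`. Its stroke #ff8800 means score at S454, F2285. After flipping Y the toolpath is (55.744,137.806) → (50.328,63.362).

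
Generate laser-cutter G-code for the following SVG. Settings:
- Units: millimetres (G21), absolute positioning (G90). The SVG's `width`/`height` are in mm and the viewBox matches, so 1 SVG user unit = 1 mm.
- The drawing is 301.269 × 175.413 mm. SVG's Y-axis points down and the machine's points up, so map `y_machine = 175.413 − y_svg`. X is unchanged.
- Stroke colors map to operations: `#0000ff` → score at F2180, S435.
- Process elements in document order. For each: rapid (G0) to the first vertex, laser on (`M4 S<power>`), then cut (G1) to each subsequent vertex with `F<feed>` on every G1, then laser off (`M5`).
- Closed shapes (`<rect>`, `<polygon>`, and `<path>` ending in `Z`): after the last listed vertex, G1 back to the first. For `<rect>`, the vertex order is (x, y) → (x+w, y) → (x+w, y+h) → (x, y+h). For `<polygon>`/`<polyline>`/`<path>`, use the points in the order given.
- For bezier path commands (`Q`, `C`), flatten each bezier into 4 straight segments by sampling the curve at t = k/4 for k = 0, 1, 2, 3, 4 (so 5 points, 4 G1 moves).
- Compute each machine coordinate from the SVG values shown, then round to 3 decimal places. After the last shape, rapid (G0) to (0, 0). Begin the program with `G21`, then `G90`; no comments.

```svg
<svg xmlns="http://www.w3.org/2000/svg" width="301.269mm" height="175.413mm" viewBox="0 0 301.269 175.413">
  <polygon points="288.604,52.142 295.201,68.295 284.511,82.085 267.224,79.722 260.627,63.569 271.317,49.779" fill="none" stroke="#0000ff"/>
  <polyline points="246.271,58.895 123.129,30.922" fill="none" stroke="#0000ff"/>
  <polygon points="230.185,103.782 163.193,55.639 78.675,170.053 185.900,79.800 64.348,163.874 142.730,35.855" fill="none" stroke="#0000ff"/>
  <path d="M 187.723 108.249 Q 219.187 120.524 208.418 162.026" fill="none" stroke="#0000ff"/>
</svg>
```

G21
G90
G0 X288.604 Y123.271
M4 S435
G1 X295.201 Y107.118 F2180
G1 X284.511 Y93.328 F2180
G1 X267.224 Y95.691 F2180
G1 X260.627 Y111.844 F2180
G1 X271.317 Y125.634 F2180
G1 X288.604 Y123.271 F2180
M5
G0 X246.271 Y116.518
M4 S435
G1 X123.129 Y144.491 F2180
M5
G0 X230.185 Y71.631
M4 S435
G1 X163.193 Y119.774 F2180
G1 X78.675 Y5.360 F2180
G1 X185.900 Y95.613 F2180
G1 X64.348 Y11.539 F2180
G1 X142.730 Y139.558 F2180
G1 X230.185 Y71.631 F2180
M5
G0 X187.723 Y67.164
M4 S435
G1 X200.815 Y59.200 F2180
G1 X208.629 Y47.582 F2180
G1 X211.163 Y32.311 F2180
G1 X208.418 Y13.387 F2180
M5
G0 X0.000 Y0.000

Since the viewBox matches the mm dimensions, user units are millimetres directly. The only transform is the Y-flip y_m = 175.413 − y_svg.

Shape 1 is a regular polygon drawn with `<polygon>`. Its stroke #0000ff means score at S435, F2180. After flipping Y the toolpath is (288.604,123.271) → (295.201,107.118) → (284.511,93.328) → (267.224,95.691) → (260.627,111.844) → (271.317,125.634) → (288.604,123.271), returning to the start.

Shape 2 is a line segment drawn with `<polyline>`. Its stroke #0000ff means score at S435, F2180. After flipping Y the toolpath is (246.271,116.518) → (123.129,144.491).

Shape 3 is a closed polygon drawn with `<polygon>`. Its stroke #0000ff means score at S435, F2180. After flipping Y the toolpath is (230.185,71.631) → (163.193,119.774) → (78.675,5.360) → (185.900,95.613) → (64.348,11.539) → (142.730,139.558) → (230.185,71.631), returning to the start.

Shape 4 is a quadratic bezier drawn with `<path>`. Its stroke #0000ff means score at S435, F2180. After flipping Y the toolpath is (187.723,67.164) → (200.815,59.200) → (208.629,47.582) → (211.163,32.311) → (208.418,13.387).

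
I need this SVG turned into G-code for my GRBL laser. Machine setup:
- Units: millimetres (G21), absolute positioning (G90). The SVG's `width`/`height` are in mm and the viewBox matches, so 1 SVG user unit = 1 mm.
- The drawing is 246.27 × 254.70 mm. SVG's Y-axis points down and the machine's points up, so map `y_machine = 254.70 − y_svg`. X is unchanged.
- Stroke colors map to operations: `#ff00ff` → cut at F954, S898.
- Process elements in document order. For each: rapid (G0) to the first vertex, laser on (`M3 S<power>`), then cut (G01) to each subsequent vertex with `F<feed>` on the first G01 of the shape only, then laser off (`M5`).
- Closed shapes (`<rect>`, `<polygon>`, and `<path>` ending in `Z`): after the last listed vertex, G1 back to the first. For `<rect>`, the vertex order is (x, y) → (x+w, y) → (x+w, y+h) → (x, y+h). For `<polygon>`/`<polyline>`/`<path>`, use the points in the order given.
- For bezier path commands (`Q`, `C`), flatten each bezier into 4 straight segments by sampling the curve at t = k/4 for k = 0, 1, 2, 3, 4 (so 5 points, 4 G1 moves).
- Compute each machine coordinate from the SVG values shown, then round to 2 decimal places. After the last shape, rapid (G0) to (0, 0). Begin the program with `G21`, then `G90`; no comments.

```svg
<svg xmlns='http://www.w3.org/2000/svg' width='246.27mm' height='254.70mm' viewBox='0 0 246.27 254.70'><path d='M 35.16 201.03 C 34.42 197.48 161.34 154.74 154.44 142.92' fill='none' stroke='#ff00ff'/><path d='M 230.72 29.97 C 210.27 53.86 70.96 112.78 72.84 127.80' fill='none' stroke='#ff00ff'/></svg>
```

1 u = 1 mm; y_m = 254.70 − y.

[1] `<path>` cubic bezier, #ff00ff→cut S898 F954: (35.16,53.67) → (54.46,62.59) → (97.11,79.62) → (138.61,98.21) → (154.44,111.78)

[2] `<path>` cubic bezier, #ff00ff→cut S898 F954: (230.72,224.73) → (197.16,201.48) → (143.41,172.49) → (93.84,145.16) → (72.84,126.90)

G21
G90
G0 X35.16 Y53.67
M3 S898
G01 X54.46 Y62.59 F954
G01 X97.11 Y79.62
G01 X138.61 Y98.21
G01 X154.44 Y111.78
M5
G0 X230.72 Y224.73
M3 S898
G01 X197.16 Y201.48 F954
G01 X143.41 Y172.49
G01 X93.84 Y145.16
G01 X72.84 Y126.90
M5
G0 X0.00 Y0.00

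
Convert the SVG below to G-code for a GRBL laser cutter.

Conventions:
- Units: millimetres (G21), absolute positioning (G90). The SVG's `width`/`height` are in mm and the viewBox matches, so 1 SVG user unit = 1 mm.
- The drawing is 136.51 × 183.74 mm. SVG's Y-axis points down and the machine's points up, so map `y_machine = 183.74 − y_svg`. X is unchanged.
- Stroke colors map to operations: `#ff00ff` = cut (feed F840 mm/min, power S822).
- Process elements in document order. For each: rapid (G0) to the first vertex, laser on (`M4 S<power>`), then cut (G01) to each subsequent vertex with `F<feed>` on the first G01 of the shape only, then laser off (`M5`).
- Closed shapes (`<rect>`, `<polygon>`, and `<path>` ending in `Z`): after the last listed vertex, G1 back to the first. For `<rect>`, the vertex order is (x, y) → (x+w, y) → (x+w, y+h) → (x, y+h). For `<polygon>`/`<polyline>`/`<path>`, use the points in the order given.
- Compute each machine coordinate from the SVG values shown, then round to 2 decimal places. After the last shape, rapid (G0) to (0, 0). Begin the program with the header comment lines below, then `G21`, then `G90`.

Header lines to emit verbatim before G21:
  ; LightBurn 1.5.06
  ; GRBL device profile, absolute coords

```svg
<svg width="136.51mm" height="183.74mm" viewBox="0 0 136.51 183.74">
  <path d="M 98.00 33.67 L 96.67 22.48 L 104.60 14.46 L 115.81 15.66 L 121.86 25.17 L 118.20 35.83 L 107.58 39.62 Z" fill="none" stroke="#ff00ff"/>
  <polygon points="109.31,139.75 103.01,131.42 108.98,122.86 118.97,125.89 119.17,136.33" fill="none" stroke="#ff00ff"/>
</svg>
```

viewBox `0 0 136.51 183.74` with mm width/height → 1 unit = 1 mm. Flip: y_m = 183.74 − y_svg.

**Shape 1** — `<path>` regular polygon, stroke `#ff00ff` → cut (S822, F840). Machine vertices: (98.00,150.07) → (96.67,161.26) → (104.60,169.28) → (115.81,168.08) → (121.86,158.57) → (118.20,147.91) → (107.58,144.12) → (98.00,150.07). Closed: final G1 returns to the first vertex.

**Shape 2** — `<polygon>` regular polygon, stroke `#ff00ff` → cut (S822, F840). Machine vertices: (109.31,43.99) → (103.01,52.32) → (108.98,60.88) → (118.97,57.85) → (119.17,47.41) → (109.31,43.99). Closed: final G1 returns to the first vertex.

; LightBurn 1.5.06
; GRBL device profile, absolute coords
G21
G90
G0 X98.00 Y150.07
M4 S822
G01 X96.67 Y161.26 F840
G01 X104.60 Y169.28
G01 X115.81 Y168.08
G01 X121.86 Y158.57
G01 X118.20 Y147.91
G01 X107.58 Y144.12
G01 X98.00 Y150.07
M5
G0 X109.31 Y43.99
M4 S822
G01 X103.01 Y52.32 F840
G01 X108.98 Y60.88
G01 X118.97 Y57.85
G01 X119.17 Y47.41
G01 X109.31 Y43.99
M5
G0 X0.00 Y0.00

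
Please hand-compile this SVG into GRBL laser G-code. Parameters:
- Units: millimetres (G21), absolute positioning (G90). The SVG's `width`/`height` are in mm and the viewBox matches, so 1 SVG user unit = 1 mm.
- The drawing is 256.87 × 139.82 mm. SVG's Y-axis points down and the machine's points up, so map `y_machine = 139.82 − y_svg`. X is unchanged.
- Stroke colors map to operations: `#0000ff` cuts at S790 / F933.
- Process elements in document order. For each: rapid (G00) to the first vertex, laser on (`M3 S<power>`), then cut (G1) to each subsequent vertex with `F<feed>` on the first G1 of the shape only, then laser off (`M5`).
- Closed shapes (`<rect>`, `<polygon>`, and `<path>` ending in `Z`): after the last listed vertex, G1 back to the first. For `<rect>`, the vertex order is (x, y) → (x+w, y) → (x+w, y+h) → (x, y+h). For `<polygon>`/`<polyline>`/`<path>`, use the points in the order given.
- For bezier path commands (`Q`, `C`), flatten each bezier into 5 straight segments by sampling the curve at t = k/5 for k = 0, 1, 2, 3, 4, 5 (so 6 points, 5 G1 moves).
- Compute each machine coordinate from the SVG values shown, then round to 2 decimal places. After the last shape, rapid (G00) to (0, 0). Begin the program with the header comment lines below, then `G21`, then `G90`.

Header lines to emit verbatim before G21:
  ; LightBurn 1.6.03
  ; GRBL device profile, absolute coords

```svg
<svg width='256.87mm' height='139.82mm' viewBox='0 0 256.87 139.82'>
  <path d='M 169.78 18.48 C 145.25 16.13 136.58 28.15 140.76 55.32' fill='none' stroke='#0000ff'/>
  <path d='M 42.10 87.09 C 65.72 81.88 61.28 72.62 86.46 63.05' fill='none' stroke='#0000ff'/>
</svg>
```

1 u = 1 mm; y_m = 139.82 − y.

[1] `<path>` cubic bezier, #0000ff→cut S790 F933: (169.78,121.34) → (156.94,121.02) → (147.76,117.21) → (142.10,109.88) → (139.82,98.99) → (140.76,84.50)

[2] `<path>` cubic bezier, #0000ff→cut S790 F933: (42.10,52.73) → (53.37,56.31) → (60.67,60.69) → (66.77,65.67) → (74.44,71.10) → (86.46,76.77)

; LightBurn 1.6.03
; GRBL device profile, absolute coords
G21
G90
G00 X169.78 Y121.34
M3 S790
G1 X156.94 Y121.02 F933
G1 X147.76 Y117.21
G1 X142.10 Y109.88
G1 X139.82 Y98.99
G1 X140.76 Y84.50
M5
G00 X42.10 Y52.73
M3 S790
G1 X53.37 Y56.31 F933
G1 X60.67 Y60.69
G1 X66.77 Y65.67
G1 X74.44 Y71.10
G1 X86.46 Y76.77
M5
G00 X0.00 Y0.00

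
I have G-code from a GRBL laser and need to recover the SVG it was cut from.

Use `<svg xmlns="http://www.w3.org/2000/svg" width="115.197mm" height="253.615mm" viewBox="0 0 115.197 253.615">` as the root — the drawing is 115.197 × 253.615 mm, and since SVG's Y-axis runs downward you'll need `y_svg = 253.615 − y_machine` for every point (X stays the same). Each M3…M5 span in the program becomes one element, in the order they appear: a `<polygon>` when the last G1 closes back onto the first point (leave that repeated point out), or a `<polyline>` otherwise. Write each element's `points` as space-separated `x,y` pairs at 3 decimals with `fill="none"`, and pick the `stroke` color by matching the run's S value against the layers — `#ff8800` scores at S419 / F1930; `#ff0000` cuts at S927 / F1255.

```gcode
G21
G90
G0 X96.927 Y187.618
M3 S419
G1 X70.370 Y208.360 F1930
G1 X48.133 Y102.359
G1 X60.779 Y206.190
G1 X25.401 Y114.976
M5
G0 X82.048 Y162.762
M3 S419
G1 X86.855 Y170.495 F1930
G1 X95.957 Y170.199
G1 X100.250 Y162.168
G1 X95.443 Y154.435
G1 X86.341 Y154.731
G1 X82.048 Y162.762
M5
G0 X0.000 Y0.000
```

Each laser-on run becomes one SVG element. Flip Y back into SVG space with y_svg = 253.615 − y_machine. Every run uses S419, so all elements get stroke `#ff8800` (score).

Run 1: The run is open, so emit a `<polyline>` with points (Y-flipped): 96.927,65.997 70.370,45.255 48.133,151.256 60.779,47.425 25.401,138.639.

Run 2: The run returns to its start, so emit a `<polygon>` with points (Y-flipped): 82.048,90.853 86.855,83.120 95.957,83.416 100.250,91.447 95.443,99.180 86.341,98.884.

<svg xmlns="http://www.w3.org/2000/svg" width="115.197mm" height="253.615mm" viewBox="0 0 115.197 253.615">
  <polyline points="96.927,65.997 70.370,45.255 48.133,151.256 60.779,47.425 25.401,138.639" fill="none" stroke="#ff8800"/>
  <polygon points="82.048,90.853 86.855,83.120 95.957,83.416 100.250,91.447 95.443,99.180 86.341,98.884" fill="none" stroke="#ff8800"/>
</svg>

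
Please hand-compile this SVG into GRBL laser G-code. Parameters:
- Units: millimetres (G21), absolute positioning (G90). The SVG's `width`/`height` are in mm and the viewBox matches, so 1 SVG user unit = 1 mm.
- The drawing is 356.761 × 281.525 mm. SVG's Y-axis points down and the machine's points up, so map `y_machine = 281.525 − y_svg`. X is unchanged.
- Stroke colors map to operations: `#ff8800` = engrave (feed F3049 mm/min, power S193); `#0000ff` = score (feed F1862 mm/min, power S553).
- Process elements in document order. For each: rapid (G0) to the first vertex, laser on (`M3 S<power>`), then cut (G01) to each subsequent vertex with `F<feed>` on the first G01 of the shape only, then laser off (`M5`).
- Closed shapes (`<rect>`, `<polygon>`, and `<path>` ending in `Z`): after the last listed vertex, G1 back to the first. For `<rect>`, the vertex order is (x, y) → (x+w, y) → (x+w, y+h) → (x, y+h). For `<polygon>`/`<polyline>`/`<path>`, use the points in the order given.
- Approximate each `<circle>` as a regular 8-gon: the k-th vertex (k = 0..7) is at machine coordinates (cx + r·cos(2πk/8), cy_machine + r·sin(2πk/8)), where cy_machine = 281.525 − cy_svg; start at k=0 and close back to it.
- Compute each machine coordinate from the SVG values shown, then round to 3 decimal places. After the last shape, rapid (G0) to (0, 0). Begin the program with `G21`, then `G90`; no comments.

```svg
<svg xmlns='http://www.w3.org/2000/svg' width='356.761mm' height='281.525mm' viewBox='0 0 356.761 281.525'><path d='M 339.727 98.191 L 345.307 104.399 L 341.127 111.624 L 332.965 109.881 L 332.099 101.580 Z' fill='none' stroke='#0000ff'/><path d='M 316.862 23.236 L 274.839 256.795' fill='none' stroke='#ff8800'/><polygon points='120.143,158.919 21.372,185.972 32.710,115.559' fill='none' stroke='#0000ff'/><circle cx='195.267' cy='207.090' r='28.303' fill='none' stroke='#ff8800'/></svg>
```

G21
G90
G0 X339.727 Y183.334
M3 S553
G01 X345.307 Y177.126 F1862
G01 X341.127 Y169.901
G01 X332.965 Y171.644
G01 X332.099 Y179.945
G01 X339.727 Y183.334
M5
G0 X316.862 Y258.289
M3 S193
G01 X274.839 Y24.730 F3049
M5
G0 X120.143 Y122.606
M3 S553
G01 X21.372 Y95.553 F1862
G01 X32.710 Y165.966
G01 X120.143 Y122.606
M5
G0 X223.570 Y74.435
M3 S193
G01 X215.280 Y94.448 F3049
G01 X195.267 Y102.738
G01 X175.254 Y94.448
G01 X166.964 Y74.435
G01 X175.254 Y54.422
G01 X195.267 Y46.132
G01 X215.280 Y54.422
G01 X223.570 Y74.435
M5
G0 X0.000 Y0.000

1 u = 1 mm; y_m = 281.525 − y.

[1] `<path>` regular polygon, #0000ff→score S553 F1862: (339.727,183.334) → (345.307,177.126) → (341.127,169.901) → (332.965,171.644) → (332.099,179.945) → (339.727,183.334) (closed)

[2] `<path>` line segment, #ff8800→engrave S193 F3049: (316.862,258.289) → (274.839,24.730)

[3] `<polygon>` closed polygon, #0000ff→score S553 F1862: (120.143,122.606) → (21.372,95.553) → (32.710,165.966) → (120.143,122.606) (closed)

[4] `<circle>` circle, #ff8800→engrave S193 F3049: (223.570,74.435) → (215.280,94.448) → (195.267,102.738) → (175.254,94.448) → (166.964,74.435) → (175.254,54.422) → (195.267,46.132) → (215.280,54.422) → (223.570,74.435) (closed)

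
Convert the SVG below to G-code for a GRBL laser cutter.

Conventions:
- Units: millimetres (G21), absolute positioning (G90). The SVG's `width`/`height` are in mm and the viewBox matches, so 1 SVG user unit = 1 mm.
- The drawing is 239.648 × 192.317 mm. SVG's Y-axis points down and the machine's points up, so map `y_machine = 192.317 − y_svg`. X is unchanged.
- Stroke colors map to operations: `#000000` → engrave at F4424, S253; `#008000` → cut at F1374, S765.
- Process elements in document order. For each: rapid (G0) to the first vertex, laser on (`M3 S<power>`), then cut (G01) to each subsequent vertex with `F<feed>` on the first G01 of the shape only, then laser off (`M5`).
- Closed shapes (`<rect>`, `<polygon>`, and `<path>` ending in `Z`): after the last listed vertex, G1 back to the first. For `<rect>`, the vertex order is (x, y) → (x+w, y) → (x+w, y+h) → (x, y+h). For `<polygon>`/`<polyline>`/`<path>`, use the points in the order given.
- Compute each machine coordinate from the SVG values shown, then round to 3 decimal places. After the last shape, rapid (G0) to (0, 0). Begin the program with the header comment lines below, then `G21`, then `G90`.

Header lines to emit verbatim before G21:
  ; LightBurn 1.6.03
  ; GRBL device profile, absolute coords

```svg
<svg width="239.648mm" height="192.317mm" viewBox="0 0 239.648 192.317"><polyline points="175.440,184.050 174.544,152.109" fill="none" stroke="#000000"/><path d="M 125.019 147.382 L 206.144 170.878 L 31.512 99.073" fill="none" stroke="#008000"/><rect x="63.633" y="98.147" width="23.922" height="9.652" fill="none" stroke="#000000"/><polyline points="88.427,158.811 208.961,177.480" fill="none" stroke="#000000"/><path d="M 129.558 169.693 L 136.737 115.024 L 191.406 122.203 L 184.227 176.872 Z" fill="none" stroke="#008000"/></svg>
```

; LightBurn 1.6.03
; GRBL device profile, absolute coords
G21
G90
G0 X175.440 Y8.267
M3 S253
G01 X174.544 Y40.208 F4424
M5
G0 X125.019 Y44.935
M3 S765
G01 X206.144 Y21.439 F1374
G01 X31.512 Y93.244
M5
G0 X63.633 Y94.170
M3 S253
G01 X87.555 Y94.170 F4424
G01 X87.555 Y84.518
G01 X63.633 Y84.518
G01 X63.633 Y94.170
M5
G0 X88.427 Y33.506
M3 S253
G01 X208.961 Y14.837 F4424
M5
G0 X129.558 Y22.624
M3 S765
G01 X136.737 Y77.293 F1374
G01 X191.406 Y70.114
G01 X184.227 Y15.445
G01 X129.558 Y22.624
M5
G0 X0.000 Y0.000

1 u = 1 mm; y_m = 192.317 − y.

[1] `<polyline>` line segment, #000000→engrave S253 F4424: (175.440,8.267) → (174.544,40.208)

[2] `<path>` open polyline, #008000→cut S765 F1374: (125.019,44.935) → (206.144,21.439) → (31.512,93.244)

[3] `<rect>` rectangle, #000000→engrave S253 F4424: (63.633,94.170) → (87.555,94.170) → (87.555,84.518) → (63.633,84.518) → (63.633,94.170) (closed)

[4] `<polyline>` line segment, #000000→engrave S253 F4424: (88.427,33.506) → (208.961,14.837)

[5] `<path>` regular polygon, #008000→cut S765 F1374: (129.558,22.624) → (136.737,77.293) → (191.406,70.114) → (184.227,15.445) → (129.558,22.624) (closed)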